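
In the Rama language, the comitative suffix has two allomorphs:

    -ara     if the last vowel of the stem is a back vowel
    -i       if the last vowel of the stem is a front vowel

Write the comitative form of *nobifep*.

nobifepi

*nobifep* — last vowel /e/ (a front vowel) → -i → *nobifepi*.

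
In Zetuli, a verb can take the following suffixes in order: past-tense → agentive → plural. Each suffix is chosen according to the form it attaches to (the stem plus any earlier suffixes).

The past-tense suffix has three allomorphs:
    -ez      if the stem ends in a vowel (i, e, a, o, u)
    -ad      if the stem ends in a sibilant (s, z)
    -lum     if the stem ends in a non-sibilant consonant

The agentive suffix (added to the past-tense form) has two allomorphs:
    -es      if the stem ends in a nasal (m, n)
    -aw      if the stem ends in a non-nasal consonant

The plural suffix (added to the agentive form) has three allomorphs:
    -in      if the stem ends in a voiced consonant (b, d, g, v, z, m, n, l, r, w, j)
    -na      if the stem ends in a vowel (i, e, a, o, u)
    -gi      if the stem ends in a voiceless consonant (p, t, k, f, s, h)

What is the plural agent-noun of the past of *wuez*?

The final sound of *wuez* is /z/, which is a sibilant, so the past-tense suffix is -ad, giving *wuezad*.
Since the final consonant of the past-tense form *wuezad* is /d/ (non-nasal), it takes -aw, giving *wuezadaw*.
Since the final sound of the agentive form *wuezadaw* is /w/ (a voiced consonant), it takes -in, giving *wuezadawin*.

wuezadawin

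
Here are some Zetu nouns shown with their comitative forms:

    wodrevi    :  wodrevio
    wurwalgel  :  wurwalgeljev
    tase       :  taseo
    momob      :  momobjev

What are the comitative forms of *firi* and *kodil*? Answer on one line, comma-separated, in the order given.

The suffix is conditioned by the final sound: -jev when the stem ends in a consonant (*wurwalgel*, *momob*); -o when the stem ends in a vowel (*wodrevi*, *tase*).
Since the final sound of *firi* is /i/ (a vowel), it takes -o, giving *firio*.
The final sound of *kodil* is /l/, which is a consonant, so the suffix is -jev, giving *kodiljev*.

firio, kodiljev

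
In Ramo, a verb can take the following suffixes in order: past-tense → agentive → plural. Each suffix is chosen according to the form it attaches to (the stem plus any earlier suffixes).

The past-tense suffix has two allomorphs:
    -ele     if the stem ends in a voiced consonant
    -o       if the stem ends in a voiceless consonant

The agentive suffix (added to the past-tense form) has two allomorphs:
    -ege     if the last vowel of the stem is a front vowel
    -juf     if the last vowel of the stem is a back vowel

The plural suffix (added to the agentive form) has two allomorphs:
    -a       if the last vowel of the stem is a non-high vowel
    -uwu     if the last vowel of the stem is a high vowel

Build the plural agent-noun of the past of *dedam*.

The final consonant of *dedam* is /m/, which is voiced, so the past-tense suffix is -ele, giving *dedamele*.
The last vowel of the past-tense form *dedamele* is /e/, which is a front vowel, so the agentive suffix is -ege, giving *dedameleege*.
The agentive form *dedameleege* — last vowel /e/ (a non-high vowel) → -a → *dedameleegea*.

dedameleegea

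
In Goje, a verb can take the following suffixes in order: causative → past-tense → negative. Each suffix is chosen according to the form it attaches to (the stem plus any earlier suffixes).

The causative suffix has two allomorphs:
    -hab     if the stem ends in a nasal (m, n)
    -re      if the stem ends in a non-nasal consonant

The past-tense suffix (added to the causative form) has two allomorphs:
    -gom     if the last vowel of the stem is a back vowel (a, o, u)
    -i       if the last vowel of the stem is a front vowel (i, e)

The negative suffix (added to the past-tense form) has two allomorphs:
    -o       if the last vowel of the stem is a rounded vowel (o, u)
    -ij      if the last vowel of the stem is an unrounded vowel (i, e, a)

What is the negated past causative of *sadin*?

sadinhabgomo

*sadin*: final consonant = /n/, a nasal → -hab → *sadinhab*.
Since the last vowel of the causative form *sadinhab* is /a/ (a back vowel), it takes -gom, giving *sadinhabgom*.
The last vowel of the past-tense form *sadinhabgom* is /o/, which is a rounded vowel, so the negative suffix is -o, giving *sadinhabgomo*.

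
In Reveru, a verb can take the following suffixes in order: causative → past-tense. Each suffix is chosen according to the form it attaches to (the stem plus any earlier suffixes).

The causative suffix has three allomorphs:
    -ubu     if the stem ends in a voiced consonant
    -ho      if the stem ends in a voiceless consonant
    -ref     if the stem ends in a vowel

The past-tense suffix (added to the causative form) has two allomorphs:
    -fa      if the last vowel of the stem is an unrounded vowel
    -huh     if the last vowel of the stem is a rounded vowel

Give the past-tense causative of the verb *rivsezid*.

*rivsezid*: final sound = /d/, a voiced consonant → -ubu → *rivsezidubu*.
The causative form *rivsezidubu*: last vowel = /u/, a rounded vowel → -huh → *rivsezidubuhuh*.

rivsezidubuhuh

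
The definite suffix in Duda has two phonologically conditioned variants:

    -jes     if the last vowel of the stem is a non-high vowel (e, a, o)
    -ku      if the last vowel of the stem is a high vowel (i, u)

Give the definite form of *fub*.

fubku

The last vowel of *fub* is /u/, which is a high vowel, so the suffix is -ku, giving *fubku*.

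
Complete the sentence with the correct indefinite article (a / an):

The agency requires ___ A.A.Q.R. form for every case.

The indefinite article is chosen by the initial *sound* of the following word, not its spelling.
The initialism *A.A.Q.R.* is read letter by letter; the first letter, A, is pronounced /eɪ/, which begins with a vowel sound.
So the article is *an*: The agency requires an A.A.Q.R. form for every case.

an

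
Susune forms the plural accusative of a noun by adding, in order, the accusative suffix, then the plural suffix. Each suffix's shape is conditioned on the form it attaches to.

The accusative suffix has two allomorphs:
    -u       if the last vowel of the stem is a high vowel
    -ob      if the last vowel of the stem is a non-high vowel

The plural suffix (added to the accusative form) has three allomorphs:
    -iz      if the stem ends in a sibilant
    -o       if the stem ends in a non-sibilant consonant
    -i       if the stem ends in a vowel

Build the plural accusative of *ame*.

ameobo

Since the last vowel of *ame* is /e/ (a non-high vowel), it takes -ob, giving *ameob*.
The accusative form *ameob* — final sound /b/ (a non-sibilant consonant) → -o → *ameobo*.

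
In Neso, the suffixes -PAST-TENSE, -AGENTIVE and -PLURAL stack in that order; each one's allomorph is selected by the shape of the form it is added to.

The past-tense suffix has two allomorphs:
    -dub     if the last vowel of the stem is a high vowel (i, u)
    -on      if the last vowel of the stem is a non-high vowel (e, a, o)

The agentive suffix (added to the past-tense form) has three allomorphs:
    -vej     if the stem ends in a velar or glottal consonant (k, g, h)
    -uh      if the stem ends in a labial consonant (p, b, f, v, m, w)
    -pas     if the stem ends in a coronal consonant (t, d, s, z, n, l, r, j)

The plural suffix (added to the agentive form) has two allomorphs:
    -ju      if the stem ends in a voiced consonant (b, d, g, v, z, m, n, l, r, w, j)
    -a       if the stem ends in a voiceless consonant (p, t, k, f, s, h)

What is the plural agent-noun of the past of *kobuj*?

Since the last vowel of *kobuj* is /u/ (a high vowel), it takes -dub, giving *kobujdub*.
The past-tense form *kobujdub*: final consonant = /b/, labial → -uh → *kobujdubuh*.
The agentive form *kobujdubuh* — final consonant /h/ (voiceless) → -a → *kobujdubuha*.

kobujdubuha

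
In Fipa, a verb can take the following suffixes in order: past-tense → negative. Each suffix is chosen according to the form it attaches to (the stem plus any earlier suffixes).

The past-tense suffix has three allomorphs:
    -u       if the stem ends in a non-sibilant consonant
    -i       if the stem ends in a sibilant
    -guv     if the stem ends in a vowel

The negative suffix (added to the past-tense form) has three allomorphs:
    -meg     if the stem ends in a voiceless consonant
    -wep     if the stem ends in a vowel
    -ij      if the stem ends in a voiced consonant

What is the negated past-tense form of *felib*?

felibuwep

The final sound of *felib* is /b/, which is a non-sibilant consonant, so the past-tense suffix is -u, giving *felibu*.
The final sound of the past-tense form *felibu* is /u/, which is a vowel, so the negative suffix is -wep, giving *felibuwep*.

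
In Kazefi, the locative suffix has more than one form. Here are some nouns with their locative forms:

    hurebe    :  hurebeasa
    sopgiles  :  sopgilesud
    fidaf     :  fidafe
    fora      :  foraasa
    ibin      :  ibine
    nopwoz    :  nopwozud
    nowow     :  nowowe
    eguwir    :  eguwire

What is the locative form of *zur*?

zure

Looking at the final sound of each stem: -ud when the stem ends in a sibilant (*sopgiles*, *nopwoz*); -e when the stem ends in a non-sibilant consonant (*fidaf*, *ibin*, *nowow*, *eguwir*); -asa when the stem ends in a vowel (*hurebe*, *fora*).
The final sound of *zur* is /r/, which is a non-sibilant consonant, so the suffix is -e, giving *zure*.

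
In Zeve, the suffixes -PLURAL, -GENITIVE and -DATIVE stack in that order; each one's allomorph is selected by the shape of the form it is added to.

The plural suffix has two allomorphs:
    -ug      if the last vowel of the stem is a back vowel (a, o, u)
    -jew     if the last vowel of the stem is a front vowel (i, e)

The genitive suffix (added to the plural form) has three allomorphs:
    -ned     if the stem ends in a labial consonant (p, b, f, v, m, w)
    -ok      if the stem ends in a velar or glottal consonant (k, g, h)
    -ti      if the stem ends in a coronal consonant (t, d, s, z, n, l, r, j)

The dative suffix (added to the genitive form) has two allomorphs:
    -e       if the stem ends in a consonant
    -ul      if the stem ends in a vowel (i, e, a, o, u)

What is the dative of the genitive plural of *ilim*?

The last vowel of *ilim* is /i/, which is a front vowel, so the plural suffix is -jew, giving *ilimjew*.
Since the final consonant of the plural form *ilimjew* is /w/ (labial), it takes -ned, giving *ilimjewned*.
The final sound of the genitive form *ilimjewned* is /d/, which is a consonant, so the dative suffix is -e, giving *ilimjewnede*.

ilimjewnede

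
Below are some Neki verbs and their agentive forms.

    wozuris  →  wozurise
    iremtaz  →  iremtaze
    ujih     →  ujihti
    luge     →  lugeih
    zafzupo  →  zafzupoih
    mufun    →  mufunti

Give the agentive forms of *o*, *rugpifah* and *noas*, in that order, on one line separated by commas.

The suffix is conditioned by the final sound: -e when the stem ends in a sibilant (*wozuris*, *iremtaz*); -ti when the stem ends in a non-sibilant consonant (*ujih*, *mufun*); -ih when the stem ends in a vowel (*luge*, *zafzupo*).
*o* — final sound /o/ (a vowel) → -ih → *oih*.
*rugpifah* — final sound /h/ (a non-sibilant consonant) → -ti → *rugpifahti*.
*noas* — final sound /s/ (a sibilant) → -e → *noase*.

oih, rugpifahti, noase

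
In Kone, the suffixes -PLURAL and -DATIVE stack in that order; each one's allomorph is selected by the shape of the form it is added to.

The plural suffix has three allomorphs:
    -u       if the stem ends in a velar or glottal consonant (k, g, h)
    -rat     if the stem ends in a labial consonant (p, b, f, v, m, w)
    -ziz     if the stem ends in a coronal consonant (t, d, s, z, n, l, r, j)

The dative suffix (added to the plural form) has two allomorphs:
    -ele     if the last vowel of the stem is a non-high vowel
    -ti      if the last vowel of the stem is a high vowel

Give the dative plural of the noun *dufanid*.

dufanidzizti

*dufanid*: final consonant = /d/, coronal → -ziz → *dufanidziz*.
Since the last vowel of the plural form *dufanidziz* is /i/ (a high vowel), it takes -ti, giving *dufanidzizti*.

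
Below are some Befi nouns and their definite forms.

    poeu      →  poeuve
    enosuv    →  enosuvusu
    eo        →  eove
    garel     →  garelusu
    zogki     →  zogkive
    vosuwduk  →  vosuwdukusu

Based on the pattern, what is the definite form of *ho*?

hove

The alternation tracks the final sound of the stem — -usu when the stem ends in a consonant (*enosuv*, *garel*, *vosuwduk*); -ve when the stem ends in a vowel (*poeu*, *eo*, *zogki*).
The final sound of *ho* is /o/, which is a vowel, so the suffix is -ve, giving *hove*.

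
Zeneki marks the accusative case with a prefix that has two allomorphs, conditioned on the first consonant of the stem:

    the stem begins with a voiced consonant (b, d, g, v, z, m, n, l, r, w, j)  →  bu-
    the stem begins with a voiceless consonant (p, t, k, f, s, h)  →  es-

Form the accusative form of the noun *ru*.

buru

The first consonant of *ru* is /r/, which is voiced, so the prefix is bu-, giving *buru*.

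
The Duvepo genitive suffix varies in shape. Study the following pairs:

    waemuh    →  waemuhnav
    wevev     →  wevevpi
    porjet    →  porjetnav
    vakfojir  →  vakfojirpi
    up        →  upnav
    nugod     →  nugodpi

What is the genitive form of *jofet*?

The pattern is voicing of the final consonant: -nav when the stem ends in a voiceless consonant (*waemuh*, *porjet*, *up*); -pi when the stem ends in a voiced consonant (*wevev*, *vakfojir*, *nugod*).
*jofet*: final consonant = /t/, voiceless → -nav → *jofetnav*.

jofetnav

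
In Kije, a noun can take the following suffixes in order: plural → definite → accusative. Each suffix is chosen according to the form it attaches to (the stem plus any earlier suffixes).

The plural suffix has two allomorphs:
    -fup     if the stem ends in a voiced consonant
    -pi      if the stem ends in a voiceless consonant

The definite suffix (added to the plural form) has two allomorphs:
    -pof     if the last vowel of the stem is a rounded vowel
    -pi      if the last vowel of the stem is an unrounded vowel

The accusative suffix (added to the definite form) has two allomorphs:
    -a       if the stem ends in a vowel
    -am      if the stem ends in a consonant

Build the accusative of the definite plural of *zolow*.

*zolow* — final consonant /w/ (voiced) → -fup → *zolowfup*.
The plural form *zolowfup*: last vowel = /u/, a rounded vowel → -pof → *zolowfuppof*.
The final sound of the definite form *zolowfuppof* is /f/, which is a consonant, so the accusative suffix is -am, giving *zolowfuppofam*.

zolowfuppofam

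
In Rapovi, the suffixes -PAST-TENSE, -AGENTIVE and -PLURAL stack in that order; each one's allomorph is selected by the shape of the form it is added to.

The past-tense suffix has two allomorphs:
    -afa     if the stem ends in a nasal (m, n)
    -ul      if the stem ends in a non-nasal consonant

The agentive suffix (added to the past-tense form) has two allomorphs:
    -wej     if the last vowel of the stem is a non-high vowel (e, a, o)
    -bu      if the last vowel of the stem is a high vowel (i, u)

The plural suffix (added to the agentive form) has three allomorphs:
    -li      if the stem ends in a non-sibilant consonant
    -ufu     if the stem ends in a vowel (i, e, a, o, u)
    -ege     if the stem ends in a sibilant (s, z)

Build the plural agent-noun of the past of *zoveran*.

The final consonant of *zoveran* is /n/, which is a nasal, so the past-tense suffix is -afa, giving *zoveranafa*.
The past-tense form *zoveranafa* — last vowel /a/ (a non-high vowel) → -wej → *zoveranafawej*.
The agentive form *zoveranafawej*: final sound = /j/, a non-sibilant consonant → -li → *zoveranafawejli*.

zoveranafawejli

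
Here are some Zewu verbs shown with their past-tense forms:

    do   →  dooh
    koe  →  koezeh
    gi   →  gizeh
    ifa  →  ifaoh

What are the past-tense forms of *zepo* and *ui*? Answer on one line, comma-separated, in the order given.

zepooh, uizeh

The alternation tracks the last vowel of the stem — -zeh when the last vowel of the stem is a front vowel (*koe*, *gi*); -oh when the last vowel of the stem is a back vowel (*do*, *ifa*).
*zepo*: last vowel = /o/, a back vowel → -oh → *zepooh*.
*ui* — last vowel /i/ (a front vowel) → -zeh → *uizeh*.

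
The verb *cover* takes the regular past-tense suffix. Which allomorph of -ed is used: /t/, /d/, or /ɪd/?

The stem *cover* ends in a voiced sound other than /d/.
The -ed suffix is realized as /ɪd/ after /t, d/; as /t/ after other voiceless consonants; and as /d/ after other voiced sounds.
So -ed on *cover* is pronounced /d/.

/d/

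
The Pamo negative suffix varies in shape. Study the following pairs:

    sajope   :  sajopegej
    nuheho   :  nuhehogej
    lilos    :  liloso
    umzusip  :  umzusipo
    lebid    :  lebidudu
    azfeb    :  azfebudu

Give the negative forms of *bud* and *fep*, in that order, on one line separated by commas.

bududu, fepo

Looking at the final sound of each stem: -o when the stem ends in a voiceless consonant (*lilos*, *umzusip*); -udu when the stem ends in a voiced consonant (*lebid*, *azfeb*); -gej when the stem ends in a vowel (*sajope*, *nuheho*).
The final sound of *bud* is /d/, which is a voiced consonant, so the suffix is -udu, giving *bududu*.
The final sound of *fep* is /p/, which is a voiceless consonant, so the suffix is -o, giving *fepo*.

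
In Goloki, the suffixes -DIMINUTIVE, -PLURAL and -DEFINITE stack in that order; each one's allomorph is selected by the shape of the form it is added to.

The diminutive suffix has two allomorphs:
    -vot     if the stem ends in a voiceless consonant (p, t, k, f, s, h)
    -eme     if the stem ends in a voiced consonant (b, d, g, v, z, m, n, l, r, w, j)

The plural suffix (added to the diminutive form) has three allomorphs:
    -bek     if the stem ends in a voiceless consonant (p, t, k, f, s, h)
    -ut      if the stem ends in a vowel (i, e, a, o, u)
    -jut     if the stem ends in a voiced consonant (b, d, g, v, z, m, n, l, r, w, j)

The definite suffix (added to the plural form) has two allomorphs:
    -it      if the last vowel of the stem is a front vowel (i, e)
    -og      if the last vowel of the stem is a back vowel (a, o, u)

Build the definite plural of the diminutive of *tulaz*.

*tulaz*: final consonant = /z/, voiced → -eme → *tulazeme*.
The diminutive form *tulazeme* — final sound /e/ (a vowel) → -ut → *tulazemeut*.
The last vowel of the plural form *tulazemeut* is /u/, which is a back vowel, so the definite suffix is -og, giving *tulazemeutog*.

tulazemeutog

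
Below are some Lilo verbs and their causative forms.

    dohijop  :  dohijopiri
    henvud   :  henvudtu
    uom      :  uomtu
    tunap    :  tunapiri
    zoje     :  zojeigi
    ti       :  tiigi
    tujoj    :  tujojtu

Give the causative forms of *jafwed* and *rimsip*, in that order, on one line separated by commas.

The pattern is voicing of the final sound: -iri when the stem ends in a voiceless consonant (*dohijop*, *tunap*); -tu when the stem ends in a voiced consonant (*henvud*, *uom*, *tujoj*); -igi when the stem ends in a vowel (*zoje*, *ti*).
The final sound of *jafwed* is /d/, which is a voiced consonant, so the suffix is -tu, giving *jafwedtu*.
*rimsip* — final sound /p/ (a voiceless consonant) → -iri → *rimsipiri*.

jafwedtu, rimsipiri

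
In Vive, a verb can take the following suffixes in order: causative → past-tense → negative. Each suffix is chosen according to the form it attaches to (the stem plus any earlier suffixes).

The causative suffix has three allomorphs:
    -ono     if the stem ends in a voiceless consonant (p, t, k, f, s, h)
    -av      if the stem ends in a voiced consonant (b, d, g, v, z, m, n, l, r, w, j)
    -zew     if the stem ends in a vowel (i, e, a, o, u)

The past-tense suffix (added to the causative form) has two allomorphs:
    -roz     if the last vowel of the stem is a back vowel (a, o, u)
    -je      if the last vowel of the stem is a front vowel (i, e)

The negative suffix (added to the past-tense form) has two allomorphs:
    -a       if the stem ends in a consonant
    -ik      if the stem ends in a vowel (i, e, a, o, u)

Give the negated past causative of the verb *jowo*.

jowozewjeik

*jowo* — final sound /o/ (a vowel) → -zew → *jowozew*.
The causative form *jowozew* — last vowel /e/ (a front vowel) → -je → *jowozewje*.
The past-tense form *jowozewje* — final sound /e/ (a vowel) → -ik → *jowozewjeik*.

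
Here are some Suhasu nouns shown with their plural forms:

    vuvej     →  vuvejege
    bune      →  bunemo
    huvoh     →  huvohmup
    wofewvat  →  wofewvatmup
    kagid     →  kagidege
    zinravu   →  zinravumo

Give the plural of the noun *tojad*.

tojadege

The suffix is conditioned by the final sound: -mup when the stem ends in a voiceless consonant (*huvoh*, *wofewvat*); -ege when the stem ends in a voiced consonant (*vuvej*, *kagid*); -mo when the stem ends in a vowel (*bune*, *zinravu*).
Since the final sound of *tojad* is /d/ (a voiced consonant), it takes -ege, giving *tojadege*.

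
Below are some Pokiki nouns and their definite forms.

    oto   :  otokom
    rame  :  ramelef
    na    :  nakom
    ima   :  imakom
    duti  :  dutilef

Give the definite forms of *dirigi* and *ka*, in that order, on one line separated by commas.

The alternation tracks the last vowel of the stem — -lef when the last vowel of the stem is a front vowel (*rame*, *duti*); -kom when the last vowel of the stem is a back vowel (*oto*, *na*, *ima*).
The last vowel of *dirigi* is /i/, which is a front vowel, so the suffix is -lef, giving *dirigilef*.
Since the last vowel of *ka* is /a/ (a back vowel), it takes -kom, giving *kakom*.

dirigilef, kakom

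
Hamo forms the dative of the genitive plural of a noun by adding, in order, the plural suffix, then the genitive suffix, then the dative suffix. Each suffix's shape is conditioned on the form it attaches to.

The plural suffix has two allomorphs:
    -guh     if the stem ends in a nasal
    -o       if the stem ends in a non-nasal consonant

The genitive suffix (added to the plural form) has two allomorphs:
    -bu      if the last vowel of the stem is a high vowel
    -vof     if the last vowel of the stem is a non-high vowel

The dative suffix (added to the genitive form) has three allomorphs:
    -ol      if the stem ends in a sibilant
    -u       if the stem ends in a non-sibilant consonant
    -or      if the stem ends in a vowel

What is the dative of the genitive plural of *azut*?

*azut* — final consonant /t/ (non-nasal) → -o → *azuto*.
The plural form *azuto*: last vowel = /o/, a non-high vowel → -vof → *azutovof*.
Since the final sound of the genitive form *azutovof* is /f/ (a non-sibilant consonant), it takes -u, giving *azutovofu*.

azutovofu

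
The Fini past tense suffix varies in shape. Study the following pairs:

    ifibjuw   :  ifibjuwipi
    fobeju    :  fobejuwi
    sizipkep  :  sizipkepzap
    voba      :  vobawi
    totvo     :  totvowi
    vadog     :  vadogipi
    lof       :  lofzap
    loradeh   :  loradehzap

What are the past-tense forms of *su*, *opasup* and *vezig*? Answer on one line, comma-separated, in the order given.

suwi, opasupzap, vezigipi

The alternation tracks the final sound of the stem — -zap when the stem ends in a voiceless consonant (*sizipkep*, *lof*, *loradeh*); -ipi when the stem ends in a voiced consonant (*ifibjuw*, *vadog*); -wi when the stem ends in a vowel (*fobeju*, *voba*, *totvo*).
*su* — final sound /u/ (a vowel) → -wi → *suwi*.
Since the final sound of *opasup* is /p/ (a voiceless consonant), it takes -zap, giving *opasupzap*.
*vezig*: final sound = /g/, a voiced consonant → -ipi → *vezigipi*.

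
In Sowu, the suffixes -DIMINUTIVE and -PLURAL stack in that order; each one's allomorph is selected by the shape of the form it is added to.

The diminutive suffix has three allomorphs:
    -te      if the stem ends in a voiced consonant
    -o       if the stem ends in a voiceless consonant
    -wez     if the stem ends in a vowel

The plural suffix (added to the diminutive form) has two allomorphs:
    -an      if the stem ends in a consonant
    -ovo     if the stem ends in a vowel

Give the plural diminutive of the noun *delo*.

delowezan

The final sound of *delo* is /o/, which is a vowel, so the diminutive suffix is -wez, giving *delowez*.
The diminutive form *delowez* — final sound /z/ (a consonant) → -an → *delowezan*.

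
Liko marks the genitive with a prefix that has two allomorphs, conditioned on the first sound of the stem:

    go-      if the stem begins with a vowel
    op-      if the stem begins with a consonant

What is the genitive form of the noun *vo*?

*vo*: first sound = /v/, a consonant → op- → *opvo*.

opvo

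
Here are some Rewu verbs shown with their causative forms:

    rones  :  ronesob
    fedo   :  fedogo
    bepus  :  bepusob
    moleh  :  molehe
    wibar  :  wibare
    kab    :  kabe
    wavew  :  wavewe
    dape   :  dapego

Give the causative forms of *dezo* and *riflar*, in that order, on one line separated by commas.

The suffix is conditioned by the final sound: -ob when the stem ends in a sibilant (*rones*, *bepus*); -e when the stem ends in a non-sibilant consonant (*moleh*, *wibar*, *kab*, *wavew*); -go when the stem ends in a vowel (*fedo*, *dape*).
Since the final sound of *dezo* is /o/ (a vowel), it takes -go, giving *dezogo*.
*riflar* — final sound /r/ (a non-sibilant consonant) → -e → *riflare*.

dezogo, riflare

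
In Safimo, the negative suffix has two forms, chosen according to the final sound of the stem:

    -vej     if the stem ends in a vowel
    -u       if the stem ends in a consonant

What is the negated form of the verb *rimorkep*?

rimorkepu

Since the final sound of *rimorkep* is /p/ (a consonant), it takes -u, giving *rimorkepu*.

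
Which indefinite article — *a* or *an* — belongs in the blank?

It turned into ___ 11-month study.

The indefinite article is chosen by the initial *sound* of the following word, not its spelling.
The number *11* is spoken "eleven", beginning with /ɪˈlɛvən/ — a vowel sound.
So the article is *an*: It turned into an 11-month study.

an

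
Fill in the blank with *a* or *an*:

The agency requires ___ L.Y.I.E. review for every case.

The indefinite article is chosen by the initial *sound* of the following word, not its spelling.
The initialism *L.Y.I.E.* is read letter by letter; the first letter, L, is pronounced /ɛl/, which begins with a vowel sound.
So the article is *an*: The agency requires an L.Y.I.E. review for every case.

an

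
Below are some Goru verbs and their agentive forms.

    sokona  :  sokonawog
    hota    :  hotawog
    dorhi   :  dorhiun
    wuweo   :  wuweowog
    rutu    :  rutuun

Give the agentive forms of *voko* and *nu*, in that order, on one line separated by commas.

Looking at the last vowel of each stem: -un when the last vowel of the stem is a high vowel (*dorhi*, *rutu*); -wog when the last vowel of the stem is a non-high vowel (*sokona*, *hota*, *wuweo*).
Since the last vowel of *voko* is /o/ (a non-high vowel), it takes -wog, giving *vokowog*.
*nu*: last vowel = /u/, a high vowel → -un → *nuun*.

vokowog, nuun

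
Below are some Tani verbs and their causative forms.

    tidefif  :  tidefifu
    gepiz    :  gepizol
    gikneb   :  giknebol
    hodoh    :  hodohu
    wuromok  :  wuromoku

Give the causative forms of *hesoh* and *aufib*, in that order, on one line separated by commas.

The suffix is conditioned by the final consonant: -u when the stem ends in a voiceless consonant (*tidefif*, *hodoh*, *wuromok*); -ol when the stem ends in a voiced consonant (*gepiz*, *gikneb*).
*hesoh* — final consonant /h/ (voiceless) → -u → *hesohu*.
Since the final consonant of *aufib* is /b/ (voiced), it takes -ol, giving *aufibol*.

hesohu, aufibol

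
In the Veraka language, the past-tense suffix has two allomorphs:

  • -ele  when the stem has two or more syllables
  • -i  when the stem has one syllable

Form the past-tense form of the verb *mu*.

*mu* has one syllable, so the suffix is -i, giving *mui*.

mui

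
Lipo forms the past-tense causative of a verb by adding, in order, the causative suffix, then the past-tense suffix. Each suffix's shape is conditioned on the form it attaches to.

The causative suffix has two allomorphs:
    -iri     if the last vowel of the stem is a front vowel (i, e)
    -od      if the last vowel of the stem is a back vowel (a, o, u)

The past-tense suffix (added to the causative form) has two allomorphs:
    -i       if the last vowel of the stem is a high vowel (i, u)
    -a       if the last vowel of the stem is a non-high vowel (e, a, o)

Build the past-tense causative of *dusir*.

dusiririi

The last vowel of *dusir* is /i/, which is a front vowel, so the causative suffix is -iri, giving *dusiriri*.
The causative form *dusiriri*: last vowel = /i/, a high vowel → -i → *dusiririi*.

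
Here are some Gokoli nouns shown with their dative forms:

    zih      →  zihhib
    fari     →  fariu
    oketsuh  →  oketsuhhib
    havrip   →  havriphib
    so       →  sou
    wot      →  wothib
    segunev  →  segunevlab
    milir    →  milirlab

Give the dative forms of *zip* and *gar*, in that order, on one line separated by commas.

ziphib, garlab

The pattern is voicing of the final sound: -hib when the stem ends in a voiceless consonant (*zih*, *oketsuh*, *havrip*, *wot*); -lab when the stem ends in a voiced consonant (*segunev*, *milir*); -u when the stem ends in a vowel (*fari*, *so*).
*zip* — final sound /p/ (a voiceless consonant) → -hib → *ziphib*.
*gar* — final sound /r/ (a voiced consonant) → -lab → *garlab*.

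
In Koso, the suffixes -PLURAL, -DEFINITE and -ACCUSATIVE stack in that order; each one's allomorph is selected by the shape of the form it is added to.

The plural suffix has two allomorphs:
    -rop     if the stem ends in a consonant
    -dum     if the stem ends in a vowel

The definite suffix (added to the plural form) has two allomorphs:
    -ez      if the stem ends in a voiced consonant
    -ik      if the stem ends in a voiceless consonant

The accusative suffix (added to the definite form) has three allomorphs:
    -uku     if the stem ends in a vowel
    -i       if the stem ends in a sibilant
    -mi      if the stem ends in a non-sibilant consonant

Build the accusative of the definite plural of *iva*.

Since the final sound of *iva* is /a/ (a vowel), it takes -dum, giving *ivadum*.
The plural form *ivadum*: final consonant = /m/, voiced → -ez → *ivadumez*.
The definite form *ivadumez*: final sound = /z/, a sibilant → -i → *ivadumezi*.

ivadumezi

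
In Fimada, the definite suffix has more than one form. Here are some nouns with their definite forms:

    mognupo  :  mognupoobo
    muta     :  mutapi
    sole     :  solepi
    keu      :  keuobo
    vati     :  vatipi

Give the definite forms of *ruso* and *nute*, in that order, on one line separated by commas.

Looking at the last vowel of each stem: -obo when the last vowel of the stem is a rounded vowel (*mognupo*, *keu*); -pi when the last vowel of the stem is an unrounded vowel (*muta*, *sole*, *vati*).
*ruso* — last vowel /o/ (a rounded vowel) → -obo → *rusoobo*.
*nute*: last vowel = /e/, an unrounded vowel → -pi → *nutepi*.

rusoobo, nutepi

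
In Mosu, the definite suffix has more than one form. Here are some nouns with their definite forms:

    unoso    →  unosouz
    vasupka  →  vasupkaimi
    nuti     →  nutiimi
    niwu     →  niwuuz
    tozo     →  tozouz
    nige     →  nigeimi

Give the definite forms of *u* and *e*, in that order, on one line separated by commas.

The suffix is conditioned by the last vowel: -uz when the last vowel of the stem is a rounded vowel (*unoso*, *niwu*, *tozo*); -imi when the last vowel of the stem is an unrounded vowel (*vasupka*, *nuti*, *nige*).
The last vowel of *u* is /u/, which is a rounded vowel, so the suffix is -uz, giving *uuz*.
The last vowel of *e* is /e/, which is an unrounded vowel, so the suffix is -imi, giving *eimi*.

uuz, eimi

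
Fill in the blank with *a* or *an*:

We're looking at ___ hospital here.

The indefinite article is chosen by the initial *sound* of the following word, not its spelling.
*hospital* begins with the sound /h/ (h is pronounced) — a consonant sound.
So the article is *a*: We're looking at a hospital here.

a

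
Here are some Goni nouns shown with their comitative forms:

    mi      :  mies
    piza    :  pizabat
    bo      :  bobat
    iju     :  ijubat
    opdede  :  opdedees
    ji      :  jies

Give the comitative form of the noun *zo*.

zobat

The suffix is conditioned by the last vowel: -es when the last vowel of the stem is a front vowel (*mi*, *opdede*, *ji*); -bat when the last vowel of the stem is a back vowel (*piza*, *bo*, *iju*).
The last vowel of *zo* is /o/, which is a back vowel, so the suffix is -bat, giving *zobat*.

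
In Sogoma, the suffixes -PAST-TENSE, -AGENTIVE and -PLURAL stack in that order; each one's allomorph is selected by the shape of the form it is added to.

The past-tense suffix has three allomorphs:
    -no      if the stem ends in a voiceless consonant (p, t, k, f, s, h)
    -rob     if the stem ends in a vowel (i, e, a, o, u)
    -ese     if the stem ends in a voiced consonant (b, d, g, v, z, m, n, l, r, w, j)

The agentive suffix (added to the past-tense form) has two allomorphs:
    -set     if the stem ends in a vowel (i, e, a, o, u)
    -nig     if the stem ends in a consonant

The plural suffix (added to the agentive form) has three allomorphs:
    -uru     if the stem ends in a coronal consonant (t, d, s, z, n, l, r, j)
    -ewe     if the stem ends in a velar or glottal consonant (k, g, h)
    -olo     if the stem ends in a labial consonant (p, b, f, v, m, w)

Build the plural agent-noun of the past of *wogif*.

wogifnoseturu

*wogif*: final sound = /f/, a voiceless consonant → -no → *wogifno*.
The final sound of the past-tense form *wogifno* is /o/, which is a vowel, so the agentive suffix is -set, giving *wogifnoset*.
The agentive form *wogifnoset* — final consonant /t/ (coronal) → -uru → *wogifnoseturu*.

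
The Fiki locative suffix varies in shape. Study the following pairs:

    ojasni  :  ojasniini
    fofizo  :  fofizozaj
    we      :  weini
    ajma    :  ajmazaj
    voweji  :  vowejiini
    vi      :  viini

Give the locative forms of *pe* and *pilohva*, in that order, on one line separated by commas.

The suffix is conditioned by the last vowel: -ini when the last vowel of the stem is a front vowel (*ojasni*, *we*, *voweji*, *vi*); -zaj when the last vowel of the stem is a back vowel (*fofizo*, *ajma*).
*pe*: last vowel = /e/, a front vowel → -ini → *peini*.
*pilohva* — last vowel /a/ (a back vowel) → -zaj → *pilohvazaj*.

peini, pilohvazaj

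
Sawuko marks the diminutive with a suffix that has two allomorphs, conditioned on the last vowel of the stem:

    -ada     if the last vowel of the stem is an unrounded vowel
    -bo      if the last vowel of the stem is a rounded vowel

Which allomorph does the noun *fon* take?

The last vowel of *fon* is /o/, which is a rounded vowel, so the suffix is -bo.

-bo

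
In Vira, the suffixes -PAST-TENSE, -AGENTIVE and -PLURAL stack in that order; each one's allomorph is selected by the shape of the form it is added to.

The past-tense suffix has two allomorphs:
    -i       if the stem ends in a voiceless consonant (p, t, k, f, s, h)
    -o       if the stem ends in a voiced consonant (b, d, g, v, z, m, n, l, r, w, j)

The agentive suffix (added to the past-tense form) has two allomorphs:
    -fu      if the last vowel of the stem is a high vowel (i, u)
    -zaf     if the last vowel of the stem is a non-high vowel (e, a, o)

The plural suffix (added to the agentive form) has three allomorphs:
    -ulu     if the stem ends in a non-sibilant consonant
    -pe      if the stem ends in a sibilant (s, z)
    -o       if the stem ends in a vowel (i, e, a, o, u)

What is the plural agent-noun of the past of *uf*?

ufifuo

*uf* — final consonant /f/ (voiceless) → -i → *ufi*.
The past-tense form *ufi* — last vowel /i/ (a high vowel) → -fu → *ufifu*.
Since the final sound of the agentive form *ufifu* is /u/ (a vowel), it takes -o, giving *ufifuo*.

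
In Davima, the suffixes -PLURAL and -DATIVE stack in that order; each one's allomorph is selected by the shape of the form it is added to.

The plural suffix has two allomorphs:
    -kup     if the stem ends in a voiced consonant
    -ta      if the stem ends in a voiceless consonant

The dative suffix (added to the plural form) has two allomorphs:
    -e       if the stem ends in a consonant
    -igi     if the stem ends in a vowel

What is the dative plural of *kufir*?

Since the final consonant of *kufir* is /r/ (voiced), it takes -kup, giving *kufirkup*.
The plural form *kufirkup*: final sound = /p/, a consonant → -e → *kufirkupe*.

kufirkupe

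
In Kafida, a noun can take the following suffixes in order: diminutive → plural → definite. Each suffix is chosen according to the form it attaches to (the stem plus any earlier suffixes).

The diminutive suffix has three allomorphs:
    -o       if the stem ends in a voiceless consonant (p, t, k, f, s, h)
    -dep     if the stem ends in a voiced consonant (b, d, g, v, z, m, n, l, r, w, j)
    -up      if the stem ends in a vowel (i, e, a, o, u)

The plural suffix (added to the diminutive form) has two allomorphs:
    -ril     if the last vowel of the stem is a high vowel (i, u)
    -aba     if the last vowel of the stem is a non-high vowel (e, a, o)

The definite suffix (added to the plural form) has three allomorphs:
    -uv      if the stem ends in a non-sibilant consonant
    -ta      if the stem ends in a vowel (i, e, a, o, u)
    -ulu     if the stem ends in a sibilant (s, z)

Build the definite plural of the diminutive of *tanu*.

*tanu*: final sound = /u/, a vowel → -up → *tanuup*.
Since the last vowel of the diminutive form *tanuup* is /u/ (a high vowel), it takes -ril, giving *tanuupril*.
The plural form *tanuupril* — final sound /l/ (a non-sibilant consonant) → -uv → *tanuupriluv*.

tanuupriluv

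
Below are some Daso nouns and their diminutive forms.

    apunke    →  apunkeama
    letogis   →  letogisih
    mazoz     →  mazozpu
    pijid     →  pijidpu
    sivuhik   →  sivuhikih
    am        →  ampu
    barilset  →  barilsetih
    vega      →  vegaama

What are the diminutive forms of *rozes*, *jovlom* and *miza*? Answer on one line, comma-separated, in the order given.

rozesih, jovlompu, mizaama

Looking at the final sound of each stem: -ih when the stem ends in a voiceless consonant (*letogis*, *sivuhik*, *barilset*); -pu when the stem ends in a voiced consonant (*mazoz*, *pijid*, *am*); -ama when the stem ends in a vowel (*apunke*, *vega*).
Since the final sound of *rozes* is /s/ (a voiceless consonant), it takes -ih, giving *rozesih*.
*jovlom* — final sound /m/ (a voiced consonant) → -pu → *jovlompu*.
*miza*: final sound = /a/, a vowel → -ama → *mizaama*.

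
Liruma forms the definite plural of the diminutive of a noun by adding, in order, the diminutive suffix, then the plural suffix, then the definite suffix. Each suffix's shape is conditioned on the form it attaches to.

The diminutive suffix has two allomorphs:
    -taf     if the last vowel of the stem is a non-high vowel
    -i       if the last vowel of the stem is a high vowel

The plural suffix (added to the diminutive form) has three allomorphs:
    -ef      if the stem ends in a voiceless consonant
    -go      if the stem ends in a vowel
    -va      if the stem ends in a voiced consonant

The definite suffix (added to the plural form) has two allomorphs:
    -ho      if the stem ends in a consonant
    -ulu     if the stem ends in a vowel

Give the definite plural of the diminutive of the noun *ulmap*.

Since the last vowel of *ulmap* is /a/ (a non-high vowel), it takes -taf, giving *ulmaptaf*.
The final sound of the diminutive form *ulmaptaf* is /f/, which is a voiceless consonant, so the plural suffix is -ef, giving *ulmaptafef*.
The final sound of the plural form *ulmaptafef* is /f/, which is a consonant, so the definite suffix is -ho, giving *ulmaptafefho*.

ulmaptafefho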